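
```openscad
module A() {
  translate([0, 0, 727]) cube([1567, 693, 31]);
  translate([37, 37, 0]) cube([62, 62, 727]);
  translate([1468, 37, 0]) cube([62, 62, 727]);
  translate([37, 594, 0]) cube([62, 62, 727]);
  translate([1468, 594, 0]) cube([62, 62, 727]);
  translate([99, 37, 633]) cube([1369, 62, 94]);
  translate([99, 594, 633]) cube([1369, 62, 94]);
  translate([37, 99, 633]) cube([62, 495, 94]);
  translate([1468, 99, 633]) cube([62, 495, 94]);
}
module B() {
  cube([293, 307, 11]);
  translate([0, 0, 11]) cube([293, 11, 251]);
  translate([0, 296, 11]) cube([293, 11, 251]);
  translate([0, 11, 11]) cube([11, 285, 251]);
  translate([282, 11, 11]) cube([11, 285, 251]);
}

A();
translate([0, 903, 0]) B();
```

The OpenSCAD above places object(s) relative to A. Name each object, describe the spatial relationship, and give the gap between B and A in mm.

A is a table. B is an open box. The open box is on the floor beside the table on its +y side. The gap between the open box and the table is 210 mm.

The open box's nearest face is 210 mm from the table's +y face.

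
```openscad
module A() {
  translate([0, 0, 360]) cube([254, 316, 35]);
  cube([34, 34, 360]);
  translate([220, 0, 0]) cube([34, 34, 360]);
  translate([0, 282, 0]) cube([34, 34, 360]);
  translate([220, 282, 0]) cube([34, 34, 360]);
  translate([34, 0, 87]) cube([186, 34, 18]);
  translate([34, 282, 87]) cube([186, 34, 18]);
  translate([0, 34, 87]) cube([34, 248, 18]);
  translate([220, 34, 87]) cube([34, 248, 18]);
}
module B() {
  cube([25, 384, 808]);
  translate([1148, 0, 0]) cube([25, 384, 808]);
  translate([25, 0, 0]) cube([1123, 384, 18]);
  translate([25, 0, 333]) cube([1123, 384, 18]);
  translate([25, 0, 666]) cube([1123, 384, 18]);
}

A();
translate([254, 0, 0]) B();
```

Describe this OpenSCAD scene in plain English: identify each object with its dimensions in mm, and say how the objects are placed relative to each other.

A is a simple wooden stool: a rectangular seat 254 mm (x) by 316 mm (y), 35 mm thick, top face at z = 395 mm, on four square legs, each 34×34 mm in cross-section. The legs rest on z = 0, each flush with a corner of the seat. Four stretchers, 34 mm wide and 18 mm tall, connect adjacent legs with their undersides at z = 87 mm, each running between the inner faces of the legs it joins and aligned with the legs' outer faces on the other axis.

B is a bookshelf 1173 mm wide overall, 384 mm deep and 808 mm tall. The two sides are 25 mm thick vertical panels. 3 horizontal shelves of 18 mm thickness span between the inner faces of the sides; the lowest shelf sits on the floor and shelves are stacked with a clear vertical gap of 315 mm between each pair.

The bookshelf is against the stool's +x side, with their −y faces flush.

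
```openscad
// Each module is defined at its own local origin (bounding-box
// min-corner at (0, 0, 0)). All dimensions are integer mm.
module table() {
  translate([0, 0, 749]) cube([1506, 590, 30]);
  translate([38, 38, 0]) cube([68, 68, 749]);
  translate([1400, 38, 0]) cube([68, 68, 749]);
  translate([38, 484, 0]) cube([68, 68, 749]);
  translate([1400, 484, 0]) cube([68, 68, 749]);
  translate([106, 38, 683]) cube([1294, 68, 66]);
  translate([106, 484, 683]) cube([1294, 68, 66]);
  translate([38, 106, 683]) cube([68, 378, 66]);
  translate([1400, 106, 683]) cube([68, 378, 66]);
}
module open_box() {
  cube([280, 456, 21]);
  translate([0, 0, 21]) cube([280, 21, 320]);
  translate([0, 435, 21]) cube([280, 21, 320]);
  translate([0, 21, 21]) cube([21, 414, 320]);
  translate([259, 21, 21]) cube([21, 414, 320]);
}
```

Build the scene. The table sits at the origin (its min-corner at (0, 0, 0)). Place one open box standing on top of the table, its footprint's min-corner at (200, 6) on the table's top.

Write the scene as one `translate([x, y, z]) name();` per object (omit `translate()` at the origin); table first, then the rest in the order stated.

table();
translate([200, 6, 779]) open_box();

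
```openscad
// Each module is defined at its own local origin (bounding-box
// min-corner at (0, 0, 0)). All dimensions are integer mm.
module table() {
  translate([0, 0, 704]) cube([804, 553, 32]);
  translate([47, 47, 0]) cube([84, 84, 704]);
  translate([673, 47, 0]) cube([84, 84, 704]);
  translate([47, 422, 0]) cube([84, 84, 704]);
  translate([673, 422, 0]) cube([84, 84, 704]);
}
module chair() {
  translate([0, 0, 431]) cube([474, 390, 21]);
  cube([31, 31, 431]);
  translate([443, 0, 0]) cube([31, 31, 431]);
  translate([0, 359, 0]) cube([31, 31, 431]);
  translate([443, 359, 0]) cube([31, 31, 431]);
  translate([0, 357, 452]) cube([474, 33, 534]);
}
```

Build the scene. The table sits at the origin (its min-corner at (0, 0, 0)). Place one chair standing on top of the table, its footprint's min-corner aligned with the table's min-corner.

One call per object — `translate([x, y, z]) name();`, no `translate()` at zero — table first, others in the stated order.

table();
translate([0, 0, 736]) chair();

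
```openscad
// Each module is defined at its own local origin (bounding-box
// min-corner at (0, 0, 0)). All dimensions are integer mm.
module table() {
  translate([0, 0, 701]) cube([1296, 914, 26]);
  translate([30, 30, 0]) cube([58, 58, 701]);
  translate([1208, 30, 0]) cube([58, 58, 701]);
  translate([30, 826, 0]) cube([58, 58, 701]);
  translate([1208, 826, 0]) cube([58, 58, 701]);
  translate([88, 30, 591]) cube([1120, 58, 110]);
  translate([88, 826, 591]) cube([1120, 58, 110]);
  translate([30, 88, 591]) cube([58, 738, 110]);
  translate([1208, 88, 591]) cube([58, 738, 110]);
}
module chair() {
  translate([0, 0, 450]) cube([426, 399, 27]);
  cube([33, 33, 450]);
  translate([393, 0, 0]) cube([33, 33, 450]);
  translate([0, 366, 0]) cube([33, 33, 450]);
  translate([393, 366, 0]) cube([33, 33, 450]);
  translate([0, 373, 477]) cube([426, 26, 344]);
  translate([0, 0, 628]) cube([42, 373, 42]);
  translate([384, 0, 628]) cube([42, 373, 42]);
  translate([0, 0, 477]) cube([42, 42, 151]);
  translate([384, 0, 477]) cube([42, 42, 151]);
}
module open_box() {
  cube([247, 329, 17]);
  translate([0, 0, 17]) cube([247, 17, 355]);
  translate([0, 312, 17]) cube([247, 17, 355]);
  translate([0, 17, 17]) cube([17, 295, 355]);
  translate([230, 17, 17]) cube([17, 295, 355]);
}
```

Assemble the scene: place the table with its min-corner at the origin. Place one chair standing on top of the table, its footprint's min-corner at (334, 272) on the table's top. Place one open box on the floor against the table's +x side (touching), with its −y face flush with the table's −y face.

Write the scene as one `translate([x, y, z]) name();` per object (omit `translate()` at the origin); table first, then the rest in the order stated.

table();
translate([334, 272, 727]) chair();
translate([1296, 0, 0]) open_box();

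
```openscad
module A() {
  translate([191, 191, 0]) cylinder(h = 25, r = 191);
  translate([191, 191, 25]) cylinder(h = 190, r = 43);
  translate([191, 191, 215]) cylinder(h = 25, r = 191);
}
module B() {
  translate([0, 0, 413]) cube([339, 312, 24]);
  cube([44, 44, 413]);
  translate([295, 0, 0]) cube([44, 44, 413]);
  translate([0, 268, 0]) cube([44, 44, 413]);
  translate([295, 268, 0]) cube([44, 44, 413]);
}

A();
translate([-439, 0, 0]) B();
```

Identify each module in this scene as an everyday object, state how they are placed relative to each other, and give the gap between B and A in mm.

A is a spool. B is a stool. The stool is on the floor beside the spool on its −x side. The gap between the stool and the spool is 100 mm.

The stool's nearest face is 100 mm from the spool's −x face.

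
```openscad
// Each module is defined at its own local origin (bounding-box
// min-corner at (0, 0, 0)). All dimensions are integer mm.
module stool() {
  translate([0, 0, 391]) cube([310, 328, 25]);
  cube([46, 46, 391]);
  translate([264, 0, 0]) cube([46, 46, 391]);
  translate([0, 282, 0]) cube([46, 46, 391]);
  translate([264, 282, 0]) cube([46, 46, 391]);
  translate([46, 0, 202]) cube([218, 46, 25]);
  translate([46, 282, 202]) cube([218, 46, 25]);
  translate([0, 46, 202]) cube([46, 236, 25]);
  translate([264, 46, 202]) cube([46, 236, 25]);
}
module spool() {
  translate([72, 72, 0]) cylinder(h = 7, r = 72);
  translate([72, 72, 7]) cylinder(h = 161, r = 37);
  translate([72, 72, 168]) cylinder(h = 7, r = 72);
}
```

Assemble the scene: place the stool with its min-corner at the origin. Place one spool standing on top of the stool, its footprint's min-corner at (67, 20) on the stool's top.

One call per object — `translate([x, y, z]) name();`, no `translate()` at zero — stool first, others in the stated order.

stool();
translate([67, 20, 416]) spool();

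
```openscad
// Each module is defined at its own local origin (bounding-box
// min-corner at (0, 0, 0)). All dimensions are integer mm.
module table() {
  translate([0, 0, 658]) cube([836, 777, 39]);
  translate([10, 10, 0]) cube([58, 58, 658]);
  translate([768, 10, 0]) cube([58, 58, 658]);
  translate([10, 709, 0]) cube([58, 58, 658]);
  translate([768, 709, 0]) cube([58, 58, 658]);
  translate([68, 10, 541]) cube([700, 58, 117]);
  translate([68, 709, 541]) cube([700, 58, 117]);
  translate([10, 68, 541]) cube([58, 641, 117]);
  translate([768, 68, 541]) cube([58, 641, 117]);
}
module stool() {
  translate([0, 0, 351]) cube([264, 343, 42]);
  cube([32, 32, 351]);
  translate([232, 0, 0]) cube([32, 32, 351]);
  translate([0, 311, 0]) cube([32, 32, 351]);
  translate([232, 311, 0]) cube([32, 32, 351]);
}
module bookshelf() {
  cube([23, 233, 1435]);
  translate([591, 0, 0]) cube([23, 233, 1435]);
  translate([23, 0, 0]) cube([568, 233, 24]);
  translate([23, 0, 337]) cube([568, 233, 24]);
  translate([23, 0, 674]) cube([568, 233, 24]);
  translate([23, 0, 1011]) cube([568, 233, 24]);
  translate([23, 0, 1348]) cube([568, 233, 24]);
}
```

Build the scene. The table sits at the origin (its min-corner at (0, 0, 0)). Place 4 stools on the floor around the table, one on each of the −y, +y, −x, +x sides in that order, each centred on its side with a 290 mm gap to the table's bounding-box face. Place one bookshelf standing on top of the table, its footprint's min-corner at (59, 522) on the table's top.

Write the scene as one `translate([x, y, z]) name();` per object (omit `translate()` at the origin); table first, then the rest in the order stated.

table();
translate([286, -633, 0]) stool();
translate([286, 1067, 0]) stool();
translate([-554, 217, 0]) stool();
translate([1126, 217, 0]) stool();
translate([59, 522, 697]) bookshelf();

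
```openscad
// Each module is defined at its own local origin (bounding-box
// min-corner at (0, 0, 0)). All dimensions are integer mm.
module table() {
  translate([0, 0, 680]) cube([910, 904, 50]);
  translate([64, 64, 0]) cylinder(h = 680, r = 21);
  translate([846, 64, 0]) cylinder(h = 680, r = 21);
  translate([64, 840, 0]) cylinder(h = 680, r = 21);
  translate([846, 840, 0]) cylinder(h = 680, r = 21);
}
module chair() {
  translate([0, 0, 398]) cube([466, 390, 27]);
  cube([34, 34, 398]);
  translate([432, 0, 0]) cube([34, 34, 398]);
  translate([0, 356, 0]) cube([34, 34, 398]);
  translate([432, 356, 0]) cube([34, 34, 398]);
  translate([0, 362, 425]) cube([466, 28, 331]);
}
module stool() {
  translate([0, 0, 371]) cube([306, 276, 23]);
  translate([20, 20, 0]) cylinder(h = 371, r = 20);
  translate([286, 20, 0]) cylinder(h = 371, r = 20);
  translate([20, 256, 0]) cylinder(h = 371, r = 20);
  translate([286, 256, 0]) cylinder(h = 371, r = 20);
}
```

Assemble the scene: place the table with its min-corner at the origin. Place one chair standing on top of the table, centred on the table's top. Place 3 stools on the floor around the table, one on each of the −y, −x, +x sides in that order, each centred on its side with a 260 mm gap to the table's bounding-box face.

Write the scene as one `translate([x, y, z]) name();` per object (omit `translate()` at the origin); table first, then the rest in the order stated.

table();
translate([222, 257, 730]) chair();
translate([302, -536, 0]) stool();
translate([-566, 314, 0]) stool();
translate([1170, 314, 0]) stool();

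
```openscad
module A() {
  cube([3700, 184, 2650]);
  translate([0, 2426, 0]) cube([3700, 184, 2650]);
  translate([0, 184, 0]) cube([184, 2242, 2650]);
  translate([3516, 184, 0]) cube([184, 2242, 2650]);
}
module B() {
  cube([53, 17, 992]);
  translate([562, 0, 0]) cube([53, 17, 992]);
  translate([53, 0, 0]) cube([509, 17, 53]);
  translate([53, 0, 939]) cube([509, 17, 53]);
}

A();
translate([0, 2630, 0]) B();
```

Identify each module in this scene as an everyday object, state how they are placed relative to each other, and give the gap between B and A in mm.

A is a house frame. B is a picture frame. The picture frame is on the floor beside the house frame on its +y side. The gap between the picture frame and the house frame is 20 mm.

The picture frame's nearest face is 20 mm from the house frame's +y face.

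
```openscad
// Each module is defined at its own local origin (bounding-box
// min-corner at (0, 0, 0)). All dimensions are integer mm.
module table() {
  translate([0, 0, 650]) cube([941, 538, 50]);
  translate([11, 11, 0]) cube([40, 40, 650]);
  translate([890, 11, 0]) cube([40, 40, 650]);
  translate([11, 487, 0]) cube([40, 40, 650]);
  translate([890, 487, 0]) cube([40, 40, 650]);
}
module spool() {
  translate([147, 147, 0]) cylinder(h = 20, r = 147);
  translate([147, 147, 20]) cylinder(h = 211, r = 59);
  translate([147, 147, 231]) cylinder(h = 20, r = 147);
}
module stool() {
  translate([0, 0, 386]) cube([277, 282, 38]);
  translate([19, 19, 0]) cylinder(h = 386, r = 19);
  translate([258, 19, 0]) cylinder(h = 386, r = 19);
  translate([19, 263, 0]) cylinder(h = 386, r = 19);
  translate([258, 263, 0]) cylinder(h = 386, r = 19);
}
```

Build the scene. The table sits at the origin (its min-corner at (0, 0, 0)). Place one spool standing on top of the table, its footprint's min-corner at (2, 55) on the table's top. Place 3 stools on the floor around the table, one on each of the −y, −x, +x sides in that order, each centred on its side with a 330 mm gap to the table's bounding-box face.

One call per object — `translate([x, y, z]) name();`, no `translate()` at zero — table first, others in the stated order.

table();
translate([2, 55, 700]) spool();
translate([332, -612, 0]) stool();
translate([-607, 128, 0]) stool();
translate([1271, 128, 0]) stool();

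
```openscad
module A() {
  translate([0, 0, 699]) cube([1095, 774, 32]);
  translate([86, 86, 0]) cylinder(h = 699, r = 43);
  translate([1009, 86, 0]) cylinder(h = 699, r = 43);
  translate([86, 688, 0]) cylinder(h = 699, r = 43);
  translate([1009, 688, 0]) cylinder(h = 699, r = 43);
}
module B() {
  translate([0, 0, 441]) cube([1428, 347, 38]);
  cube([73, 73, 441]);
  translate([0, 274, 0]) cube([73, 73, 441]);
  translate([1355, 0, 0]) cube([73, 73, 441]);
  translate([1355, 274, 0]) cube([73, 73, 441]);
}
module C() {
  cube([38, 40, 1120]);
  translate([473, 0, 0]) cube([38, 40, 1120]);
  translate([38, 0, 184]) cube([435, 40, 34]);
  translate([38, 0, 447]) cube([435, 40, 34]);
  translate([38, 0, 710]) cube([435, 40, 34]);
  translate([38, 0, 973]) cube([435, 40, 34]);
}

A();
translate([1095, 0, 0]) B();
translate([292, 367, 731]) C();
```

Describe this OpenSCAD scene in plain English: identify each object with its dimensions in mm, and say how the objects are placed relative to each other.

A is a rectangular dining table. The top is 1095×774×32 mm with its upper surface at z = 731 mm. It stands on four round legs of 86 mm diameter, each leg's bounding box inset 43 mm from the nearest pair of top edges, running from the floor to the underside of the top.

B is a long wooden bench with a 1428 mm (x) × 347 mm (y) seat, 38 mm thick, its top surface 479 mm above the floor. Four 73 mm square legs at the seat corners, flush with the edges, run from z = 0 to the seat underside.

C is a wooden ladder with two side rails of 38×40 mm section and 1120 mm height, set 511 mm apart overall. Between them run 4 rectangular rungs (40 mm deep, 34 mm thick), front faces flush with the rails' −y face. The bottom of the first rung is 184 mm above the floor and each subsequent rung is 263 mm higher than the one below.

The bench is against the table's +x side, with their −y faces flush. The ladder is on top of the table, centred.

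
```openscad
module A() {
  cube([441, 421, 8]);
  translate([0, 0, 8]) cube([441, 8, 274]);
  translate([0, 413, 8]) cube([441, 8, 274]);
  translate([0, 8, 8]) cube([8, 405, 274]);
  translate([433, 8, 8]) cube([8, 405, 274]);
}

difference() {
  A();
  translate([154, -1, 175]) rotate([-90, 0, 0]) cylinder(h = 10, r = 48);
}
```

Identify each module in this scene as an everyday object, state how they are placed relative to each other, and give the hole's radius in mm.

The subtracted cylinder has r = 48 mm.

A is an open box. The open box has a circular hole through its front wall. The hole's radius is 48 mm.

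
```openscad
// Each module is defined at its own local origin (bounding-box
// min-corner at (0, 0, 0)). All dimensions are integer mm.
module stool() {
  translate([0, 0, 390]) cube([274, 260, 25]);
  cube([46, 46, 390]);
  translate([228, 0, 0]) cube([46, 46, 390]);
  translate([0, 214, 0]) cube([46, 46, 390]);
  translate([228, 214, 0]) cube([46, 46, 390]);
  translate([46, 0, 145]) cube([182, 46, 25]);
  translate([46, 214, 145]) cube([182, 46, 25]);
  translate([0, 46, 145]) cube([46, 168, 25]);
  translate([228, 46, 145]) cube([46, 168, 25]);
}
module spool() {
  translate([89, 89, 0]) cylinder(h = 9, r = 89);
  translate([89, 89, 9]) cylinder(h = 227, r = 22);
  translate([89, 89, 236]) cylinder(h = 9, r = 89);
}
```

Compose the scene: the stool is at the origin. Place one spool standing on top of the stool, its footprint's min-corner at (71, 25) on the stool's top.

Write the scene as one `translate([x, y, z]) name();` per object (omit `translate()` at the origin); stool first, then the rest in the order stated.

stool();
translate([71, 25, 415]) spool();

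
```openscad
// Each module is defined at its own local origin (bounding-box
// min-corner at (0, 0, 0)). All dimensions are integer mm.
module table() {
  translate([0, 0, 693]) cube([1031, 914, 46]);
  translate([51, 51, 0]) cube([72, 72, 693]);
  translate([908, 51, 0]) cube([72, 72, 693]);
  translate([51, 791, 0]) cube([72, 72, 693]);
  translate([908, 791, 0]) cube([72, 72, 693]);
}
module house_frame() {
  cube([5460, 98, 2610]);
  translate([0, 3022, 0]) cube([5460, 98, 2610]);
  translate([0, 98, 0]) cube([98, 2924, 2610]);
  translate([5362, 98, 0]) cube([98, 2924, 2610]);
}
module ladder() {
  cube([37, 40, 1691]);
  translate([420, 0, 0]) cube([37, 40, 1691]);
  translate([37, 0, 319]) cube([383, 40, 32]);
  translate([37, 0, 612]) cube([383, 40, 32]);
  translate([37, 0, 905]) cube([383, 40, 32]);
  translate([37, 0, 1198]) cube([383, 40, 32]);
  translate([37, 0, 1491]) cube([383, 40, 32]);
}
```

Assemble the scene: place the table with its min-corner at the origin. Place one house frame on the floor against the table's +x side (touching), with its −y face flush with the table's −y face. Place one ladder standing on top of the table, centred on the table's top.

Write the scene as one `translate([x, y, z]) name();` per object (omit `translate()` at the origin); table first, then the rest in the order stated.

table();
translate([1031, 0, 0]) house_frame();
translate([287, 437, 739]) ladder();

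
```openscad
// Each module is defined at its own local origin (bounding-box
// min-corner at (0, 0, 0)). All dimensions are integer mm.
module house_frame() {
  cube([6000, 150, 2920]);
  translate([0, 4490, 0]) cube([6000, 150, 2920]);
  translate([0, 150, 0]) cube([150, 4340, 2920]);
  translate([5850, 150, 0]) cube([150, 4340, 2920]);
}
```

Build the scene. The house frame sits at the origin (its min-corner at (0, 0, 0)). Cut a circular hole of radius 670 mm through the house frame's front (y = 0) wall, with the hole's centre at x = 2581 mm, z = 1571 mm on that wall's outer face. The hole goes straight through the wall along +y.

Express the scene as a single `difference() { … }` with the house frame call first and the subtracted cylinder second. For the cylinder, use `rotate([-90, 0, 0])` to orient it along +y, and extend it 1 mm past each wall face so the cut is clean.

difference() {
  house_frame();
  translate([2581, -1, 1571]) rotate([-90, 0, 0]) cylinder(h = 152, r = 670);
}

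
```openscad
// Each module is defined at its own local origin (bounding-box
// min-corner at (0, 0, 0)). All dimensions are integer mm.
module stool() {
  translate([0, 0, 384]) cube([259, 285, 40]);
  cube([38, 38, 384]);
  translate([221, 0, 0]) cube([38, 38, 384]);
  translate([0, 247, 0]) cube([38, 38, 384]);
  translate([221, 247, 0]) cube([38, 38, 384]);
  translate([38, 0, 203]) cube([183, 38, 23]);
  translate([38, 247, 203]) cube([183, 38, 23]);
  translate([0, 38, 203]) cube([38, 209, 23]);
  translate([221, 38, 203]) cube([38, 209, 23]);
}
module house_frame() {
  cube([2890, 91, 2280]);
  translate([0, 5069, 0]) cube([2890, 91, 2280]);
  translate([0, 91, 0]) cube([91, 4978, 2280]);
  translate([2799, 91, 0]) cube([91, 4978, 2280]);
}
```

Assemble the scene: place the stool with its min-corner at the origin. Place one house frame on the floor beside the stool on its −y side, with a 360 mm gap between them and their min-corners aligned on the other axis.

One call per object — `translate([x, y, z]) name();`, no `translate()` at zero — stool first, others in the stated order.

stool();
translate([0, -5520, 0]) house_frame();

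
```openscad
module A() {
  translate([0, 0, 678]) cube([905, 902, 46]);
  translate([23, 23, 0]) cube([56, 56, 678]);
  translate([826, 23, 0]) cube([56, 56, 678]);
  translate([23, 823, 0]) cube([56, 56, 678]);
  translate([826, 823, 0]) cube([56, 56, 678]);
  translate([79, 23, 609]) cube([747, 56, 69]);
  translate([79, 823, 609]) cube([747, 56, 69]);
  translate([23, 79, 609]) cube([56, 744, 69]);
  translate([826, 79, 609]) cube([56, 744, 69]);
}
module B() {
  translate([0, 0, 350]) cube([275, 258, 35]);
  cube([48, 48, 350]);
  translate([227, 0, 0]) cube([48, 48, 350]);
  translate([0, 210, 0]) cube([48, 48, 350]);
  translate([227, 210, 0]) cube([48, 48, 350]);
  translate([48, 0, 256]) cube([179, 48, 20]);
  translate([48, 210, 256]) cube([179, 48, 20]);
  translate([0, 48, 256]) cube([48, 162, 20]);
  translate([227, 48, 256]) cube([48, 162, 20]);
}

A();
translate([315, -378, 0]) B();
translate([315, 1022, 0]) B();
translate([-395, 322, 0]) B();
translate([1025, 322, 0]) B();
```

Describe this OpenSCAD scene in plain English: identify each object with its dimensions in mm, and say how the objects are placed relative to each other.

A is a table: top 905 mm (x) × 902 mm (y), 46 mm thick, upper face at z = 724 mm, on four 56×56 mm square legs, each inset 23 mm from the nearest pair of top edges, running from z = 0 to the bottom of the top. Four apron rails, 56 mm thick and 69 mm tall, run between adjacent legs with their top edges flush with the underside of the top and their outer faces flush with the legs' outer faces.

B is a four-legged stool. The seat is 275×258 mm, 35 mm thick, top at z = 385 mm. It stands on four square legs, each 48×48 mm in cross-section, from z = 0 to the seat underside, each flush with a corner of the seat. Four stretchers, 48 mm wide and 20 mm tall, connect adjacent legs with their undersides at z = 256 mm, each running between the inner faces of the legs it joins and aligned with the legs' outer faces on the other axis.

Four stools sit around the table at the −y, +y, −x, +x sides.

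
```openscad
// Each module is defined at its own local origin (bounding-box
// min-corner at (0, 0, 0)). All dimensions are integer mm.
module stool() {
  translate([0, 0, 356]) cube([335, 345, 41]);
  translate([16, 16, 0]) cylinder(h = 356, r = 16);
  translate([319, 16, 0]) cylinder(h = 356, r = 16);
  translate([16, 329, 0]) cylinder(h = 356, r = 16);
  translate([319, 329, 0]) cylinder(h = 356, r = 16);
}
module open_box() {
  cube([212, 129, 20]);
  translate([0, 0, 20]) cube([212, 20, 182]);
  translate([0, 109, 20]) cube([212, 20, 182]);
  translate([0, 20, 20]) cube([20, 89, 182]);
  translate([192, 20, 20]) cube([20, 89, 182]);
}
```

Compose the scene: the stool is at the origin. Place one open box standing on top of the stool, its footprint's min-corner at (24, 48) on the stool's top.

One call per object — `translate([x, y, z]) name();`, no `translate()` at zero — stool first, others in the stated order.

stool();
translate([24, 48, 397]) open_box();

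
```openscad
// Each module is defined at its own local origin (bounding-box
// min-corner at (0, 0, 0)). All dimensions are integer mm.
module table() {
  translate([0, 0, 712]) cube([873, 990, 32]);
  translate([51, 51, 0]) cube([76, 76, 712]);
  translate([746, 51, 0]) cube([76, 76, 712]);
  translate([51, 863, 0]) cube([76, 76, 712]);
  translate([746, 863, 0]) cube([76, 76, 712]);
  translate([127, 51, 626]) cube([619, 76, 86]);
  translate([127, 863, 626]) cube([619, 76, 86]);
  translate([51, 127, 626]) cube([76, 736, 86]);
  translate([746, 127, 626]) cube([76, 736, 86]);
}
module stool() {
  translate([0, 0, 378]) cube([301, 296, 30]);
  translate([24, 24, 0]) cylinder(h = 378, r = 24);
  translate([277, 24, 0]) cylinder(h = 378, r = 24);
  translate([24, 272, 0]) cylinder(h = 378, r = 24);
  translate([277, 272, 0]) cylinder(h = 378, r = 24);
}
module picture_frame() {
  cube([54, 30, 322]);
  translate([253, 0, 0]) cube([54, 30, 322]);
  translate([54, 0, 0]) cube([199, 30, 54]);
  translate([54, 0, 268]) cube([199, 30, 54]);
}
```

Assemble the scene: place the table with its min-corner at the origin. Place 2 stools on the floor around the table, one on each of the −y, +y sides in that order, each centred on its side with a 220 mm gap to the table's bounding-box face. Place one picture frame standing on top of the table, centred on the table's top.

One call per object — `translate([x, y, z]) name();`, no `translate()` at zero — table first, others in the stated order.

table();
translate([286, -516, 0]) stool();
translate([286, 1210, 0]) stool();
translate([283, 480, 744]) picture_frame();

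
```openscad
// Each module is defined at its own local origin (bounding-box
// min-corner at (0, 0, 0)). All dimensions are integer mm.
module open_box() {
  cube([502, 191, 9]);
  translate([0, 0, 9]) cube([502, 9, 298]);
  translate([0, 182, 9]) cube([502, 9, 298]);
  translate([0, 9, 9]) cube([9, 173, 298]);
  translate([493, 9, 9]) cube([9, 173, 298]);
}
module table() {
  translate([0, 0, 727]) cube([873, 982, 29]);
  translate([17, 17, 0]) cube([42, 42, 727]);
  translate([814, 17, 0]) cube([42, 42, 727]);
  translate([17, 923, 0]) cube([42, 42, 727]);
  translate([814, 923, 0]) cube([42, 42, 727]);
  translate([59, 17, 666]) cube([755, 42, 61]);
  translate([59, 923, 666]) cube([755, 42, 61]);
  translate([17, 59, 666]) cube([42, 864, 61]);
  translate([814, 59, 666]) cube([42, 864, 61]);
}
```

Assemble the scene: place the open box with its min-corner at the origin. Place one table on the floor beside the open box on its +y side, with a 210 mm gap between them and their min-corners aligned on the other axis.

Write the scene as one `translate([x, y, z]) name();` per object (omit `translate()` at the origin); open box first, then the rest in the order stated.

open_box();
translate([0, 401, 0]) table();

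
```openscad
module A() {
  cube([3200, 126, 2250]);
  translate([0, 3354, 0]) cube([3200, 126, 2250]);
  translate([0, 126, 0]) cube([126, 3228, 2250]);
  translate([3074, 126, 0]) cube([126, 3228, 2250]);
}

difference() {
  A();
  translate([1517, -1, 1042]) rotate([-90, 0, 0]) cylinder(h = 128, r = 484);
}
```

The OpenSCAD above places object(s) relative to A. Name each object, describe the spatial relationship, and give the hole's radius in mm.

A is a house frame. The house frame has a circular hole through its front wall. The hole's radius is 484 mm.

The subtracted cylinder has r = 484 mm.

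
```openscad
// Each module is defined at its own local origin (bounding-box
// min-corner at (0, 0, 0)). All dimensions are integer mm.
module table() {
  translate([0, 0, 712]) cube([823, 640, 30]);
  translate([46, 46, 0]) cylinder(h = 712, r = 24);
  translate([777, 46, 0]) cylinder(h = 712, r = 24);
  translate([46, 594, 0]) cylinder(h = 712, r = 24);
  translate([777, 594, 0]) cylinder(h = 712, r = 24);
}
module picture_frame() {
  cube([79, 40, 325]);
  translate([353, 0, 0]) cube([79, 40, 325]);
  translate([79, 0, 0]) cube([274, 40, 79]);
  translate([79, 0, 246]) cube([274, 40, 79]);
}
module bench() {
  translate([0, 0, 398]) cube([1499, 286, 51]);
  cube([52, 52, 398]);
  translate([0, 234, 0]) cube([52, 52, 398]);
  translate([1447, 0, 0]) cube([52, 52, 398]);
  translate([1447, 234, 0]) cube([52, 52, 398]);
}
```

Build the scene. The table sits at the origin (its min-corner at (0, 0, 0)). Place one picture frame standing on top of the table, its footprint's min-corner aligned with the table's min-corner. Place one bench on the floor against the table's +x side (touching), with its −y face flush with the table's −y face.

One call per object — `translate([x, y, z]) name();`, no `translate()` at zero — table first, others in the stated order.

table();
translate([0, 0, 742]) picture_frame();
translate([823, 0, 0]) bench();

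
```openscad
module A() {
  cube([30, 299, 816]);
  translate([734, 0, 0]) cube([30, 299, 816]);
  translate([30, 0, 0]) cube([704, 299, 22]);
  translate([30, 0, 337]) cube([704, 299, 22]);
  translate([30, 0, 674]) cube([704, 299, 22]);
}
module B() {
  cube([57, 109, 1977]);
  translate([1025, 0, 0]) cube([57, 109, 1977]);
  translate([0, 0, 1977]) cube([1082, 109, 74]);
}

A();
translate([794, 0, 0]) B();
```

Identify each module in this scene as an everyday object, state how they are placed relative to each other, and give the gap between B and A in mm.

A is a bookshelf. B is a door frame. The door frame is on the floor beside the bookshelf on its +x side. The gap between the door frame and the bookshelf is 30 mm.

The door frame's nearest face is 30 mm from the bookshelf's +x face.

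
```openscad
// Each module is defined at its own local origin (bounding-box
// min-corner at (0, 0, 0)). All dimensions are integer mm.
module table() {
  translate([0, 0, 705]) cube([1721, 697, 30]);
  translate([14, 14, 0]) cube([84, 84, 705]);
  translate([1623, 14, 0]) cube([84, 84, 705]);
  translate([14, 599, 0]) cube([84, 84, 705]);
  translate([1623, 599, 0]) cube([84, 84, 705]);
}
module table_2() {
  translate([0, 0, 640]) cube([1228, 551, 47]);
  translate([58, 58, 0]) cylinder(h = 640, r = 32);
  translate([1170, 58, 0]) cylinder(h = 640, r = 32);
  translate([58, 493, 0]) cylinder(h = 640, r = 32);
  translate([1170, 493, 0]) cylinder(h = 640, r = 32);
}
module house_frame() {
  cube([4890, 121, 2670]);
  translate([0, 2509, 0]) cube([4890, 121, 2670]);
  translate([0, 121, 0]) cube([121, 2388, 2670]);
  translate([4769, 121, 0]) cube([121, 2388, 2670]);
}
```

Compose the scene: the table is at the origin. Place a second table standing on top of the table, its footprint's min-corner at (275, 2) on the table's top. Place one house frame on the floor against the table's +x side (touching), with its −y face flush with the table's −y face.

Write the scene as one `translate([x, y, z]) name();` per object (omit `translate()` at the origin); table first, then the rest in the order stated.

table();
translate([275, 2, 735]) table_2();
translate([1721, 0, 0]) house_frame();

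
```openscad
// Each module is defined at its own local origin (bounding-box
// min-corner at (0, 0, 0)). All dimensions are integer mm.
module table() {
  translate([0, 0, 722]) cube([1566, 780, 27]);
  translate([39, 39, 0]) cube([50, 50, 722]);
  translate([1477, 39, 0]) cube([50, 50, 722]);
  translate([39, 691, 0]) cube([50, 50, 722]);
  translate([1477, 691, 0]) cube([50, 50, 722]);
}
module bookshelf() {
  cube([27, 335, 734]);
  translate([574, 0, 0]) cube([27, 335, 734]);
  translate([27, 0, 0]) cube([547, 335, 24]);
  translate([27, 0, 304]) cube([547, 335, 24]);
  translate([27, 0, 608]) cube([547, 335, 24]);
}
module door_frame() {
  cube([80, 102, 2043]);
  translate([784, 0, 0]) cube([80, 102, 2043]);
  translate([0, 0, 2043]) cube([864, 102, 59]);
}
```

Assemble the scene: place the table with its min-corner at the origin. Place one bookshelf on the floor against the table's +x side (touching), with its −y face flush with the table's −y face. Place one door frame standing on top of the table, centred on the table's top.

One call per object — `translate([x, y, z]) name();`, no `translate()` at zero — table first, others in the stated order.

table();
translate([1566, 0, 0]) bookshelf();
translate([351, 339, 749]) door_frame();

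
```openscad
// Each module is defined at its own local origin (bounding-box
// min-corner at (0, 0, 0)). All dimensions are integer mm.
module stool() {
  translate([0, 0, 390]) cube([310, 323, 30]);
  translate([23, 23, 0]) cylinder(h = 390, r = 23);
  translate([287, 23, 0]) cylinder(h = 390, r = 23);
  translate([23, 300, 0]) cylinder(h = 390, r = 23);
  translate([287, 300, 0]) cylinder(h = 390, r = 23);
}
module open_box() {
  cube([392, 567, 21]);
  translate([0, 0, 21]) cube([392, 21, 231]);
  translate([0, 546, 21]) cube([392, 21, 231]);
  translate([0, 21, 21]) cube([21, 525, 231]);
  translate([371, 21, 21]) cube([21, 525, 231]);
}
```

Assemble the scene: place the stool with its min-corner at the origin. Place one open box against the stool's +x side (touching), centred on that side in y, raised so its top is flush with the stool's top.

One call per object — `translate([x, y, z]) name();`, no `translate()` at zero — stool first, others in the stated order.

stool();
translate([310, -122, 168]) open_box();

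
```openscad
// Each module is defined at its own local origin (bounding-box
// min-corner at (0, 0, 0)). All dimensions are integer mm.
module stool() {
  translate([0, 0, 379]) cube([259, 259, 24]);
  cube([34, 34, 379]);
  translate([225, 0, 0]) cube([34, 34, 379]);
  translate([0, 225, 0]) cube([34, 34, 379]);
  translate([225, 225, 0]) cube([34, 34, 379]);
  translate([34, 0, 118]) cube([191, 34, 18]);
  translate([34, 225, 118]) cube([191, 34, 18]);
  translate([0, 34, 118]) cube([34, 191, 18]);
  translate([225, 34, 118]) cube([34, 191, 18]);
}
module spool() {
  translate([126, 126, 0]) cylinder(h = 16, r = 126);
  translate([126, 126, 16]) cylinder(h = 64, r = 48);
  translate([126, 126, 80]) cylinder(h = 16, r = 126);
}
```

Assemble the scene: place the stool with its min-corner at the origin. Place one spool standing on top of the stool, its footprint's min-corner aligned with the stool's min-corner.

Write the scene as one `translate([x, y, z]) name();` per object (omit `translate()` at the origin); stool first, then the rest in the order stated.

stool();
translate([0, 0, 403]) spool();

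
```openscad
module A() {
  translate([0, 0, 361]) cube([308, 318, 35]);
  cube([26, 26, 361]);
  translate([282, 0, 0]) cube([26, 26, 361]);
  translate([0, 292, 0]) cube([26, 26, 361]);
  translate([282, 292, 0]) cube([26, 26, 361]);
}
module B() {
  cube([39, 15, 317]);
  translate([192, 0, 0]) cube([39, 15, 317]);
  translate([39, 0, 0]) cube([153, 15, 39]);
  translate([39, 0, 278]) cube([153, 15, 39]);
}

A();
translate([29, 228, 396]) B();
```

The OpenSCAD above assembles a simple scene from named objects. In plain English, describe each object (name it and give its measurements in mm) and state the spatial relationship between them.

A is a four-legged stool. The seat is a 308×318×35 mm slab whose top surface is at z = 396 mm; four square legs, each 26×26 mm in cross-section, run from the floor (z = 0) to the underside of the seat, each flush with a corner of the seat.

B is a rectangular picture frame lying in the x–z plane (depth along y). The opening is 153 mm wide (x) by 239 mm tall (z), surrounded by a border 39 mm wide on all four sides. The frame is 15 mm deep and is made of two full-height vertical stiles with two horizontal rails fitted between them.

The picture frame is on top of the stool.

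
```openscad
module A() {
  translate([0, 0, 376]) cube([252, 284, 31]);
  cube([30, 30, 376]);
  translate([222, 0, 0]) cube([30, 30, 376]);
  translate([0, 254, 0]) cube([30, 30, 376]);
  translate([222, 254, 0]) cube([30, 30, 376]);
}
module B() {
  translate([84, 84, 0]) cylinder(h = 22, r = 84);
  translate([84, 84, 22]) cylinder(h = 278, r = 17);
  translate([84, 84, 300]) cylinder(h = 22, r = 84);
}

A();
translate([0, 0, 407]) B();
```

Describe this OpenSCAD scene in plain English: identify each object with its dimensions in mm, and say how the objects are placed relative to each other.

A is a four-legged stool. The seat is a 252×284×31 mm slab whose top surface is at z = 407 mm; four square legs, each 30×30 mm in cross-section, run from the floor (z = 0) to the underside of the seat, each flush with a corner of the seat.

B is a spool: two coaxial disc flanges of radius 84 mm and thickness 22 mm, joined by a core cylinder of radius 17 mm and height 278 mm. The lower flange rests on z = 0 and the three cylinders share a vertical axis.

The spool is on top of the stool.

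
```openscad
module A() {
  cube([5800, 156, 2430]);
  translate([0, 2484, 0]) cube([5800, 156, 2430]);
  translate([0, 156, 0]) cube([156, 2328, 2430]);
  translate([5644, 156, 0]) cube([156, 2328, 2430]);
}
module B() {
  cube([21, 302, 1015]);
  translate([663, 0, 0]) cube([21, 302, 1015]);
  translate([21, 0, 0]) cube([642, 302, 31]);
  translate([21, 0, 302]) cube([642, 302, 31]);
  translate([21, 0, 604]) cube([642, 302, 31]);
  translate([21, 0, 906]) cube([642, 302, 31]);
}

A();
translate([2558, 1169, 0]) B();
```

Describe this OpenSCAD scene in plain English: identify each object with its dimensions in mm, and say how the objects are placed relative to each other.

A is a box-shaped house frame (walls only): outside footprint 5800×2640 mm, wall height 2430 mm, wall thickness 156 mm. The two y-facing walls run the full x-width; the two x-facing walls fit between the inner faces of the y-facing walls.

B is a bookshelf 684 mm wide overall, 302 mm deep and 1015 mm tall. The two sides are 21 mm thick vertical panels. 4 horizontal shelves of 31 mm thickness span between the inner faces of the sides; the lowest shelf sits on the floor and shelves are stacked with a clear vertical gap of 271 mm between each pair.

The bookshelf sits inside the house frame, centred.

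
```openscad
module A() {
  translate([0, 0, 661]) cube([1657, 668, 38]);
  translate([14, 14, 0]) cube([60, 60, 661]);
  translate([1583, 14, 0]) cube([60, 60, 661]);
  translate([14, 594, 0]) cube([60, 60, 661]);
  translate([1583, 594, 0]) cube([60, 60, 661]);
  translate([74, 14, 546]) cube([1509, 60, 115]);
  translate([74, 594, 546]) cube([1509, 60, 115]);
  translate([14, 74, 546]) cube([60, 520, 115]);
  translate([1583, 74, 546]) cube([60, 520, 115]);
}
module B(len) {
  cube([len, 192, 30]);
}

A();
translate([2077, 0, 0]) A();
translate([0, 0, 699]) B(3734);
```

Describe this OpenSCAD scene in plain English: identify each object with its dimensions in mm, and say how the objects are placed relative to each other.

A is a table with a 1657×668 mm rectangular top, 38 mm thick, top surface at z = 699 mm, supported by four 60×60 mm square legs, each inset 14 mm from the nearest pair of top edges, running from the floor. Four apron rails, 60 mm thick and 115 mm tall, run between adjacent legs with their top edges flush with the underside of the top and their outer faces flush with the legs' outer faces.

B is a rectangular beam 3734 mm long (x), 192 mm deep (y), 30 mm thick (z).

The beam spans the tops of two tables placed 420 mm apart, resting at z = 699 mm.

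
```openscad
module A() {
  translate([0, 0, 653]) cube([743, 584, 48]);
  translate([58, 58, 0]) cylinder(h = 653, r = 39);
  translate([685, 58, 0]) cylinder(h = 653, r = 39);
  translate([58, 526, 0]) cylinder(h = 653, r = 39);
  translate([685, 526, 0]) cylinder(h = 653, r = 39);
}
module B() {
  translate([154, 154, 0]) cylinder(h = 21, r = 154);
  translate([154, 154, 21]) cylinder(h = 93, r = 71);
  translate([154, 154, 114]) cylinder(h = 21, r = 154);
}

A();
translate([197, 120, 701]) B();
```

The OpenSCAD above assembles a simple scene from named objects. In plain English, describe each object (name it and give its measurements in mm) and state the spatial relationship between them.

A is a rectangular dining table. The top is 743×584×48 mm with its upper surface at z = 701 mm. It stands on four round legs of 78 mm diameter, each leg's bounding box inset 19 mm from the nearest pair of top edges, running from the floor to the underside of the top.

B is a spool: two coaxial disc flanges of radius 154 mm and thickness 21 mm, joined by a core cylinder of radius 71 mm and height 93 mm. The lower flange rests on z = 0 and the three cylinders share a vertical axis.

The spool is on top of the table.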